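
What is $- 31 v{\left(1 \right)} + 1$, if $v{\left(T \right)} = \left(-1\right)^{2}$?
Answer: $-30$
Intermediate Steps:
$v{\left(T \right)} = 1$
$- 31 v{\left(1 \right)} + 1 = \left(-31\right) 1 + 1 = -31 + 1 = -30$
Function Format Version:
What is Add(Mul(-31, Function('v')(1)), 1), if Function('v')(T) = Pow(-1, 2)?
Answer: -30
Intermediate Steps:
Function('v')(T) = 1
Add(Mul(-31, Function('v')(1)), 1) = Add(Mul(-31, 1), 1) = Add(-31, 1) = -30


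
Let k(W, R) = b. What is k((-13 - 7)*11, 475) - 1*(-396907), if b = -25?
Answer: 396882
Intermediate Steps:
k(W, R) = -25
k((-13 - 7)*11, 475) - 1*(-396907) = -25 - 1*(-396907) = -25 + 396907 = 396882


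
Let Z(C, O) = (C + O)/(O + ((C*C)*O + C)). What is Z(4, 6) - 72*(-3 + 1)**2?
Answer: -15259/53 ≈ -287.91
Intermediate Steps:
Z(C, O) = (C + O)/(C + O + O*C**2) (Z(C, O) = (C + O)/(O + (C**2*O + C)) = (C + O)/(O + (O*C**2 + C)) = (C + O)/(O + (C + O*C**2)) = (C + O)/(C + O + O*C**2))
Z(4, 6) - 72*(-3 + 1)**2 = (4 + 6)/(4 + 6 + 6*4**2) - 72*(-3 + 1)**2 = 10/(4 + 6 + 6*16) - 72*(-2)**2 = 10/(4 + 6 + 96) - 72*4 = 10/106 - 288 = (1/106)*10 - 288 = 5/53 - 288 = -15259/53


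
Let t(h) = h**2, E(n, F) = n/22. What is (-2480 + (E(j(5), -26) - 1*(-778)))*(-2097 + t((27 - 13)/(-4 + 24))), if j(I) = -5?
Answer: 7851220299/2200 ≈ 3.5687e+6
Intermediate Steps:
E(n, F) = n/22 (E(n, F) = n*(1/22) = n/22)
(-2480 + (E(j(5), -26) - 1*(-778)))*(-2097 + t((27 - 13)/(-4 + 24))) = (-2480 + ((1/22)*(-5) - 1*(-778)))*(-2097 + ((27 - 13)/(-4 + 24))**2) = (-2480 + (-5/22 + 778))*(-2097 + (14/20)**2) = (-2480 + 17111/22)*(-2097 + (14*(1/20))**2) = -37449*(-2097 + (7/10)**2)/22 = -37449*(-2097 + 49/100)/22 = -37449/22*(-209651/100) = 7851220299/2200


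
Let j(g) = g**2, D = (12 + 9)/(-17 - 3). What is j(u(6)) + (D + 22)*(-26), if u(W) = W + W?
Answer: -4007/10 ≈ -400.70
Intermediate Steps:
u(W) = 2*W
D = -21/20 (D = 21/(-20) = 21*(-1/20) = -21/20 ≈ -1.0500)
j(u(6)) + (D + 22)*(-26) = (2*6)**2 + (-21/20 + 22)*(-26) = 12**2 + (419/20)*(-26) = 144 - 5447/10 = -4007/10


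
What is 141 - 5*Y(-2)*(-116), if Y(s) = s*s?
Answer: 2461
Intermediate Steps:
Y(s) = s**2
141 - 5*Y(-2)*(-116) = 141 - 5*(-2)**2*(-116) = 141 - 5*4*(-116) = 141 - 20*(-116) = 141 + 2320 = 2461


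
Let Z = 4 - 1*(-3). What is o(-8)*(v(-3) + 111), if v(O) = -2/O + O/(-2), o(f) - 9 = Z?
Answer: 5432/3 ≈ 1810.7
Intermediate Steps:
Z = 7 (Z = 4 + 3 = 7)
o(f) = 16 (o(f) = 9 + 7 = 16)
v(O) = -2/O - O/2 (v(O) = -2/O + O*(-½) = -2/O - O/2)
o(-8)*(v(-3) + 111) = 16*((-2/(-3) - ½*(-3)) + 111) = 16*((-2*(-⅓) + 3/2) + 111) = 16*((⅔ + 3/2) + 111) = 16*(13/6 + 111) = 16*(679/6) = 5432/3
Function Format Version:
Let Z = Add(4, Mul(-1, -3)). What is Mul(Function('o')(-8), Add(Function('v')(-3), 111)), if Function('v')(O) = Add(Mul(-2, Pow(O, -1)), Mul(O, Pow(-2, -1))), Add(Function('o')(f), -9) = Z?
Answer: Rational(5432, 3) ≈ 1810.7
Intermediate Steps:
Z = 7 (Z = Add(4, 3) = 7)
Function('o')(f) = 16 (Function('o')(f) = Add(9, 7) = 16)
Function('v')(O) = Add(Mul(-2, Pow(O, -1)), Mul(Rational(-1, 2), O)) (Function('v')(O) = Add(Mul(-2, Pow(O, -1)), Mul(O, Rational(-1, 2))) = Add(Mul(-2, Pow(O, -1)), Mul(Rational(-1, 2), O)))
Mul(Function('o')(-8), Add(Function('v')(-3), 111)) = Mul(16, Add(Add(Mul(-2, Pow(-3, -1)), Mul(Rational(-1, 2), -3)), 111)) = Mul(16, Add(Add(Mul(-2, Rational(-1, 3)), Rational(3, 2)), 111)) = Mul(16, Add(Add(Rational(2, 3), Rational(3, 2)), 111)) = Mul(16, Add(Rational(13, 6), 111)) = Mul(16, Rational(679, 6)) = Rational(5432, 3)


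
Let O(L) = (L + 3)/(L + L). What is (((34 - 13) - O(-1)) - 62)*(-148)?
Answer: 5920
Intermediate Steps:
O(L) = (3 + L)/(2*L) (O(L) = (3 + L)/((2*L)) = (3 + L)*(1/(2*L)) = (3 + L)/(2*L))
(((34 - 13) - O(-1)) - 62)*(-148) = (((34 - 13) - (3 - 1)/(2*(-1))) - 62)*(-148) = ((21 - (-1)*2/2) - 62)*(-148) = ((21 - 1*(-1)) - 62)*(-148) = ((21 + 1) - 62)*(-148) = (22 - 62)*(-148) = -40*(-148) = 5920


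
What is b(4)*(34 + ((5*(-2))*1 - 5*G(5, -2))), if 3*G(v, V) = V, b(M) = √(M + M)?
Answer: 164*√2/3 ≈ 77.310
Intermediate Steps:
b(M) = √2*√M (b(M) = √(2*M) = √2*√M)
G(v, V) = V/3
b(4)*(34 + ((5*(-2))*1 - 5*G(5, -2))) = (√2*√4)*(34 + ((5*(-2))*1 - 5*(-2)/3)) = (√2*2)*(34 + (-10*1 - 5*(-⅔))) = (2*√2)*(34 + (-10 + 10/3)) = (2*√2)*(34 - 20/3) = (2*√2)*(82/3) = 164*√2/3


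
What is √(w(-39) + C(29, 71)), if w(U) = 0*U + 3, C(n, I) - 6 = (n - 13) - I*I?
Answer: 2*I*√1254 ≈ 70.824*I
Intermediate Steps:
C(n, I) = -7 + n - I² (C(n, I) = 6 + ((n - 13) - I*I) = 6 + ((-13 + n) - I²) = 6 + (-13 + n - I²) = -7 + n - I²)
w(U) = 3 (w(U) = 0 + 3 = 3)
√(w(-39) + C(29, 71)) = √(3 + (-7 + 29 - 1*71²)) = √(3 + (-7 + 29 - 1*5041)) = √(3 + (-7 + 29 - 5041)) = √(3 - 5019) = √(-5016) = 2*I*√1254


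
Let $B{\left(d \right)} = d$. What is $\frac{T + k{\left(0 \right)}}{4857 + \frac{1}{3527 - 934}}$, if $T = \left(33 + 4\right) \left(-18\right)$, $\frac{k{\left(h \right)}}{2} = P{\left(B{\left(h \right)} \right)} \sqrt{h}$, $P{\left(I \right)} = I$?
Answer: $- \frac{863469}{6297101} \approx -0.13712$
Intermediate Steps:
$k{\left(h \right)} = 2 h^{\frac{3}{2}}$ ($k{\left(h \right)} = 2 h \sqrt{h} = 2 h^{\frac{3}{2}}$)
$T = -666$ ($T = 37 \left(-18\right) = -666$)
$\frac{T + k{\left(0 \right)}}{4857 + \frac{1}{3527 - 934}} = \frac{-666 + 2 \cdot 0^{\frac{3}{2}}}{4857 + \frac{1}{3527 - 934}} = \frac{-666 + 2 \cdot 0}{4857 + \frac{1}{2593}} = \frac{-666 + 0}{4857 + \frac{1}{2593}} = - \frac{666}{\frac{12594202}{2593}} = \left(-666\right) \frac{2593}{12594202} = - \frac{863469}{6297101}$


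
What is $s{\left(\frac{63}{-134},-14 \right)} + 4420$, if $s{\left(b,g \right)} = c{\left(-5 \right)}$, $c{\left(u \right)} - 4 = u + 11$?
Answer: $4430$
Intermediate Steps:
$c{\left(u \right)} = 15 + u$ ($c{\left(u \right)} = 4 + \left(u + 11\right) = 4 + \left(11 + u\right) = 15 + u$)
$s{\left(b,g \right)} = 10$ ($s{\left(b,g \right)} = 15 - 5 = 10$)
$s{\left(\frac{63}{-134},-14 \right)} + 4420 = 10 + 4420 = 4430$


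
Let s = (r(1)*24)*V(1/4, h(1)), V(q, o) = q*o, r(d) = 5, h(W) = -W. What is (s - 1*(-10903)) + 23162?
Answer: 34035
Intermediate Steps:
V(q, o) = o*q
s = -30 (s = (5*24)*(-1*1/4) = 120*(-1*¼) = 120*(-¼) = -30)
(s - 1*(-10903)) + 23162 = (-30 - 1*(-10903)) + 23162 = (-30 + 10903) + 23162 = 10873 + 23162 = 34035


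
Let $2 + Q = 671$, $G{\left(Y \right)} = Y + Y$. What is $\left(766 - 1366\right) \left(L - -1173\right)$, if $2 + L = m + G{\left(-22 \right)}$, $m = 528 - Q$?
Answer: $-591600$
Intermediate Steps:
$G{\left(Y \right)} = 2 Y$
$Q = 669$ ($Q = -2 + 671 = 669$)
$m = -141$ ($m = 528 - 669 = -141$)
$L = -187$ ($L = -2 + \left(-141 + 2 \left(-22\right)\right) = -2 - 185 = -187$)
$\left(766 - 1366\right) \left(L - -1173\right) = \left(766 - 1366\right) \left(-187 - -1173\right) = - 600 \left(-187 + 1173\right) = \left(-600\right) 986 = -591600$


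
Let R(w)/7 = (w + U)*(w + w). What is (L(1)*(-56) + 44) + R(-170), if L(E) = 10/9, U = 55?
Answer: 2463136/9 ≈ 2.7368e+5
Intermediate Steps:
L(E) = 10/9 (L(E) = 10*(⅑) = 10/9)
R(w) = 14*w*(55 + w) (R(w) = 7*((w + 55)*(w + w)) = 7*((55 + w)*(2*w)) = 7*(2*w*(55 + w)) = 14*w*(55 + w))
(L(1)*(-56) + 44) + R(-170) = ((10/9)*(-56) + 44) + 14*(-170)*(55 - 170) = (-560/9 + 44) + 14*(-170)*(-115) = -164/9 + 273700 = 2463136/9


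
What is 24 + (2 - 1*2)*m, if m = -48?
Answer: 24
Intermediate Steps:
24 + (2 - 1*2)*m = 24 + (2 - 1*2)*(-48) = 24 + (2 - 2)*(-48) = 24 + 0*(-48) = 24 + 0 = 24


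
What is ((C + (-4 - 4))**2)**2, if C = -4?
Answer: 20736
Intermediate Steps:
((C + (-4 - 4))**2)**2 = ((-4 + (-4 - 4))**2)**2 = ((-4 - 8)**2)**2 = ((-12)**2)**2 = 144**2 = 20736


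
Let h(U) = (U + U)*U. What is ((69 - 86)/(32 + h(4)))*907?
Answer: -15419/64 ≈ -240.92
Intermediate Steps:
h(U) = 2*U**2 (h(U) = (2*U)*U = 2*U**2)
((69 - 86)/(32 + h(4)))*907 = ((69 - 86)/(32 + 2*4**2))*907 = -17/(32 + 2*16)*907 = -17/(32 + 32)*907 = -17/64*907 = -15419/64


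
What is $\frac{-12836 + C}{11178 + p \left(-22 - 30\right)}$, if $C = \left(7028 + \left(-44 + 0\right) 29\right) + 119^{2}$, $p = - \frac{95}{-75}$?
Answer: $\frac{106155}{166682} \approx 0.63687$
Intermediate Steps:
$p = \frac{19}{15}$ ($p = \left(-95\right) \left(- \frac{1}{75}\right) = \frac{19}{15} \approx 1.2667$)
$C = 19913$ ($C = \left(7028 - 1276\right) + 14161 = 5752 + 14161 = 19913$)
$\frac{-12836 + C}{11178 + p \left(-22 - 30\right)} = \frac{-12836 + 19913}{11178 + \frac{19 \left(-22 - 30\right)}{15}} = \frac{7077}{11178 + \frac{19}{15} \left(-52\right)} = \frac{7077}{11178 - \frac{988}{15}} = \frac{7077}{\frac{166682}{15}} = 7077 \cdot \frac{15}{166682} = \frac{106155}{166682}$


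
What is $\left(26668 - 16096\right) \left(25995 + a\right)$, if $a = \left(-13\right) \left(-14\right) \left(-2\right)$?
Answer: $270970932$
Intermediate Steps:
$a = -364$ ($a = 182 \left(-2\right) = -364$)
$\left(26668 - 16096\right) \left(25995 + a\right) = \left(26668 - 16096\right) \left(25995 - 364\right) = 10572 \cdot 25631 = 270970932$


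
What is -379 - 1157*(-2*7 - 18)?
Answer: 36645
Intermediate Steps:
-379 - 1157*(-2*7 - 18) = -379 - 1157*(-14 - 18) = -379 - 1157*(-32) = -379 + 37024 = 36645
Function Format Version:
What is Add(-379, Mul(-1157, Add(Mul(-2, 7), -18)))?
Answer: 36645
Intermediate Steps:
Add(-379, Mul(-1157, Add(Mul(-2, 7), -18))) = Add(-379, Mul(-1157, Add(-14, -18))) = Add(-379, Mul(-1157, -32)) = Add(-379, 37024) = 36645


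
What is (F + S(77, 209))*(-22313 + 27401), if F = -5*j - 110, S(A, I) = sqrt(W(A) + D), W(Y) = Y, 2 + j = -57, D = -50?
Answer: 941280 + 15264*sqrt(3) ≈ 9.6772e+5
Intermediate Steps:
j = -59 (j = -2 - 57 = -59)
S(A, I) = sqrt(-50 + A) (S(A, I) = sqrt(A - 50) = sqrt(-50 + A))
F = 185 (F = -5*(-59) - 110 = 295 - 110 = 185)
(F + S(77, 209))*(-22313 + 27401) = (185 + sqrt(-50 + 77))*(-22313 + 27401) = (185 + sqrt(27))*5088 = (185 + 3*sqrt(3))*5088 = 941280 + 15264*sqrt(3)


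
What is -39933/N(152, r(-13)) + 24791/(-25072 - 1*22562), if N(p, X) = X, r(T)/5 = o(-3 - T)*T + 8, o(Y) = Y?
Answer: 471761503/7264185 ≈ 64.943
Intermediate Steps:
r(T) = 40 + 5*T*(-3 - T) (r(T) = 5*((-3 - T)*T + 8) = 5*(T*(-3 - T) + 8) = 5*(8 + T*(-3 - T)) = 40 + 5*T*(-3 - T))
-39933/N(152, r(-13)) + 24791/(-25072 - 1*22562) = -39933/(40 - 5*(-13)*(3 - 13)) + 24791/(-25072 - 1*22562) = -39933/(40 - 5*(-13)*(-10)) + 24791/(-25072 - 22562) = -39933/(40 - 650) + 24791/(-47634) = -39933/(-610) + 24791*(-1/47634) = -39933*(-1/610) - 24791/47634 = 39933/610 - 24791/47634 = 471761503/7264185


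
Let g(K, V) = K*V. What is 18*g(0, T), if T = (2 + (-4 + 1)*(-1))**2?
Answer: 0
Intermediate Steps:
T = 25 (T = (2 - 3*(-1))**2 = (2 + 3)**2 = 5**2 = 25)
18*g(0, T) = 18*(0*25) = 18*0 = 0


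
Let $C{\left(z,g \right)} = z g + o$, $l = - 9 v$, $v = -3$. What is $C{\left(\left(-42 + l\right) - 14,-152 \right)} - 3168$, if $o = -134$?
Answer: $1106$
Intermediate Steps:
$l = 27$ ($l = \left(-9\right) \left(-3\right) = 27$)
$C{\left(z,g \right)} = -134 + g z$ ($C{\left(z,g \right)} = z g - 134 = g z - 134 = -134 + g z$)
$C{\left(\left(-42 + l\right) - 14,-152 \right)} - 3168 = \left(-134 - 152 \left(\left(-42 + 27\right) - 14\right)\right) - 3168 = \left(-134 - 152 \left(-15 - 14\right)\right) - 3168 = \left(-134 - -4408\right) - 3168 = \left(-134 + 4408\right) - 3168 = 4274 - 3168 = 1106$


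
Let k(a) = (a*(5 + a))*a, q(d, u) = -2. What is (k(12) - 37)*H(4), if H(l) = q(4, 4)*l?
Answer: -19288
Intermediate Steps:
H(l) = -2*l
k(a) = a²*(5 + a)
(k(12) - 37)*H(4) = (12²*(5 + 12) - 37)*(-2*4) = (144*17 - 37)*(-8) = (2448 - 37)*(-8) = 2411*(-8) = -19288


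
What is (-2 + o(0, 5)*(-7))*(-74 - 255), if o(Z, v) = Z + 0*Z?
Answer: 658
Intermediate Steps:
o(Z, v) = Z (o(Z, v) = Z + 0 = Z)
(-2 + o(0, 5)*(-7))*(-74 - 255) = (-2 + 0*(-7))*(-74 - 255) = (-2 + 0)*(-329) = -2*(-329) = 658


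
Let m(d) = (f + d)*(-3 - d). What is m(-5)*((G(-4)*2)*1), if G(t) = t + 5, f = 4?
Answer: -4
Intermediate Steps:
G(t) = 5 + t
m(d) = (-3 - d)*(4 + d) (m(d) = (4 + d)*(-3 - d) = (-3 - d)*(4 + d))
m(-5)*((G(-4)*2)*1) = (-12 - 1*(-5)**2 - 7*(-5))*(((5 - 4)*2)*1) = (-12 - 1*25 + 35)*((1*2)*1) = (-12 - 25 + 35)*(2*1) = -2*2 = -4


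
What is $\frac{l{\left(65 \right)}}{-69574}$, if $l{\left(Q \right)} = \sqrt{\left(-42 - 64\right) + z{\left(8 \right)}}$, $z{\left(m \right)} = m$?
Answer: $- \frac{7 i \sqrt{2}}{69574} \approx - 0.00014229 i$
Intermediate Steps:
$l{\left(Q \right)} = 7 i \sqrt{2}$ ($l{\left(Q \right)} = \sqrt{\left(-42 - 64\right) + 8} = \sqrt{-106 + 8} = \sqrt{-98} = 7 i \sqrt{2}$)
$\frac{l{\left(65 \right)}}{-69574} = \frac{7 i \sqrt{2}}{-69574} = 7 i \sqrt{2} \left(- \frac{1}{69574}\right) = - \frac{7 i \sqrt{2}}{69574}$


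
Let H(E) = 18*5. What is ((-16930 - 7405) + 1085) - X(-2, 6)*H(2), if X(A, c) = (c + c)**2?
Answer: -36210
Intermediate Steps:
H(E) = 90
X(A, c) = 4*c**2 (X(A, c) = (2*c)**2 = 4*c**2)
((-16930 - 7405) + 1085) - X(-2, 6)*H(2) = ((-16930 - 7405) + 1085) - 4*6**2*90 = (-24335 + 1085) - 4*36*90 = -23250 - 144*90 = -23250 - 1*12960 = -23250 - 12960 = -36210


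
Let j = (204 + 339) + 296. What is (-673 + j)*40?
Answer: 6640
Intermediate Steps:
j = 839 (j = 543 + 296 = 839)
(-673 + j)*40 = (-673 + 839)*40 = 166*40 = 6640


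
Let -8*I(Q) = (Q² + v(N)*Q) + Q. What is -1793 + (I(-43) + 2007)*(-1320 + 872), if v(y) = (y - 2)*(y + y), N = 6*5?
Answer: -4845233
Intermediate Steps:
N = 30
v(y) = 2*y*(-2 + y) (v(y) = (-2 + y)*(2*y) = 2*y*(-2 + y))
I(Q) = -1681*Q/8 - Q²/8 (I(Q) = -((Q² + (2*30*(-2 + 30))*Q) + Q)/8 = -((Q² + (2*30*28)*Q) + Q)/8 = -((Q² + 1680*Q) + Q)/8 = -(Q² + 1681*Q)/8 = -1681*Q/8 - Q²/8)
-1793 + (I(-43) + 2007)*(-1320 + 872) = -1793 + (-⅛*(-43)*(1681 - 43) + 2007)*(-1320 + 872) = -1793 + (-⅛*(-43)*1638 + 2007)*(-448) = -1793 + (35217/4 + 2007)*(-448) = -1793 + (43245/4)*(-448) = -1793 - 4843440 = -4845233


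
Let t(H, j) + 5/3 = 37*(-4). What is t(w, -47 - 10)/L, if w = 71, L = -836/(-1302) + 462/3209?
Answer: -312662497/1642124 ≈ -190.40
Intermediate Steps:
L = 1642124/2089059 (L = -836*(-1/1302) + 462*(1/3209) = 418/651 + 462/3209 = 1642124/2089059 ≈ 0.78606)
t(H, j) = -449/3 (t(H, j) = -5/3 + 37*(-4) = -5/3 - 148 = -449/3)
t(w, -47 - 10)/L = -449/(3*1642124/2089059) = -449/3*2089059/1642124 = -312662497/1642124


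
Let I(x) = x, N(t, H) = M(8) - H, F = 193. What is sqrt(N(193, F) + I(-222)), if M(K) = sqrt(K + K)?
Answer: I*sqrt(411) ≈ 20.273*I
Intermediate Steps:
M(K) = sqrt(2)*sqrt(K) (M(K) = sqrt(2*K) = sqrt(2)*sqrt(K))
N(t, H) = 4 - H (N(t, H) = sqrt(2)*sqrt(8) - H = sqrt(2)*(2*sqrt(2)) - H = 4 - H)
sqrt(N(193, F) + I(-222)) = sqrt((4 - 1*193) - 222) = sqrt((4 - 193) - 222) = sqrt(-189 - 222) = sqrt(-411) = I*sqrt(411)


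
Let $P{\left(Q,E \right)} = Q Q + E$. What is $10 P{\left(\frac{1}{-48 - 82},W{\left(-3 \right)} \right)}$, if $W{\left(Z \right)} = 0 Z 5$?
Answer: $\frac{1}{1690} \approx 0.00059172$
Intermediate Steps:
$W{\left(Z \right)} = 0$ ($W{\left(Z \right)} = 0 \cdot 5 = 0$)
$P{\left(Q,E \right)} = E + Q^{2}$ ($P{\left(Q,E \right)} = Q^{2} + E = E + Q^{2}$)
$10 P{\left(\frac{1}{-48 - 82},W{\left(-3 \right)} \right)} = 10 \left(0 + \left(\frac{1}{-48 - 82}\right)^{2}\right) = 10 \left(0 + \left(\frac{1}{-130}\right)^{2}\right) = 10 \left(0 + \left(- \frac{1}{130}\right)^{2}\right) = 10 \left(0 + \frac{1}{16900}\right) = 10 \cdot \frac{1}{16900} = \frac{1}{1690}$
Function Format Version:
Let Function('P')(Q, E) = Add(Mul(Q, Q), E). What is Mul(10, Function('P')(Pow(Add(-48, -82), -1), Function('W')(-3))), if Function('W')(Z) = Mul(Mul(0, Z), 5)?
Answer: Rational(1, 1690) ≈ 0.00059172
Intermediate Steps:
Function('W')(Z) = 0 (Function('W')(Z) = Mul(0, 5) = 0)
Function('P')(Q, E) = Add(E, Pow(Q, 2)) (Function('P')(Q, E) = Add(Pow(Q, 2), E) = Add(E, Pow(Q, 2)))
Mul(10, Function('P')(Pow(Add(-48, -82), -1), Function('W')(-3))) = Mul(10, Add(0, Pow(Pow(Add(-48, -82), -1), 2))) = Mul(10, Add(0, Pow(Pow(-130, -1), 2))) = Mul(10, Add(0, Pow(Rational(-1, 130), 2))) = Mul(10, Add(0, Rational(1, 16900))) = Mul(10, Rational(1, 16900)) = Rational(1, 1690)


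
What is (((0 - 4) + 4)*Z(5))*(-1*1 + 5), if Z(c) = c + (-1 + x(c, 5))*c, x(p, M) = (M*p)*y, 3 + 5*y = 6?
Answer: 0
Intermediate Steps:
y = ⅗ (y = -⅗ + (⅕)*6 = -⅗ + 6/5 = ⅗ ≈ 0.60000)
x(p, M) = 3*M*p/5 (x(p, M) = (M*p)*(⅗) = 3*M*p/5)
Z(c) = c + c*(-1 + 3*c) (Z(c) = c + (-1 + (⅗)*5*c)*c = c + (-1 + 3*c)*c = c + c*(-1 + 3*c))
(((0 - 4) + 4)*Z(5))*(-1*1 + 5) = (((0 - 4) + 4)*(3*5²))*(-1*1 + 5) = ((-4 + 4)*(3*25))*(-1 + 5) = (0*75)*4 = 0*4 = 0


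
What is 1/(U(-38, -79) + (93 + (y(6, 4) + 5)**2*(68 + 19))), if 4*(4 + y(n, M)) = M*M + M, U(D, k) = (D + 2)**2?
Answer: 1/4521 ≈ 0.00022119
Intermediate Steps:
U(D, k) = (2 + D)**2
y(n, M) = -4 + M/4 + M**2/4 (y(n, M) = -4 + (M*M + M)/4 = -4 + (M**2 + M)/4 = -4 + (M + M**2)/4 = -4 + (M/4 + M**2/4) = -4 + M/4 + M**2/4)
1/(U(-38, -79) + (93 + (y(6, 4) + 5)**2*(68 + 19))) = 1/((2 - 38)**2 + (93 + ((-4 + (1/4)*4 + (1/4)*4**2) + 5)**2*(68 + 19))) = 1/((-36)**2 + (93 + ((-4 + 1 + (1/4)*16) + 5)**2*87)) = 1/(1296 + (93 + ((-4 + 1 + 4) + 5)**2*87)) = 1/(1296 + (93 + (1 + 5)**2*87)) = 1/(1296 + (93 + 6**2*87)) = 1/(1296 + (93 + 36*87)) = 1/(1296 + (93 + 3132)) = 1/(1296 + 3225) = 1/4521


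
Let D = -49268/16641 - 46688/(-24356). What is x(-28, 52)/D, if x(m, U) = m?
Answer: 709289343/26439775 ≈ 26.827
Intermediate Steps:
D = -105759100/101327049 (D = -49268*1/16641 - 46688*(-1/24356) = -49268/16641 + 11672/6089 = -105759100/101327049 ≈ -1.0437)
x(-28, 52)/D = -28/(-105759100/101327049) = -28*(-101327049/105759100) = 709289343/26439775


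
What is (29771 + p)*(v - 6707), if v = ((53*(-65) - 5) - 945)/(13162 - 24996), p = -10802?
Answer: -1505498263467/11834 ≈ -1.2722e+8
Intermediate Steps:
v = 4395/11834 (v = ((-3445 - 5) - 945)/(-11834) = (-3450 - 945)*(-1/11834) = -4395*(-1/11834) = 4395/11834 ≈ 0.37139)
(29771 + p)*(v - 6707) = (29771 - 10802)*(4395/11834 - 6707) = 18969*(-79366243/11834) = -1505498263467/11834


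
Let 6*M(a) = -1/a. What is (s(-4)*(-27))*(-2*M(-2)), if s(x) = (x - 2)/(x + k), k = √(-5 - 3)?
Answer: 9/2 + 9*I*√2/4 ≈ 4.5 + 3.182*I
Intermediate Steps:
M(a) = -1/(6*a) (M(a) = (-1/a)/6 = -1/(6*a))
k = 2*I*√2 (k = √(-8) = 2*I*√2 ≈ 2.8284*I)
s(x) = (-2 + x)/(x + 2*I*√2) (s(x) = (x - 2)/(x + 2*I*√2) = (-2 + x)/(x + 2*I*√2))
(s(-4)*(-27))*(-2*M(-2)) = (((-2 - 4)/(-4 + 2*I*√2))*(-27))*(-(-1)/(3*(-2))) = ((-6/(-4 + 2*I*√2))*(-27))*(-(-1)*(-1)/(3*2)) = (-6/(-4 + 2*I*√2)*(-27))*(-2*1/12) = (162/(-4 + 2*I*√2))*(-⅙) = -27/(-4 + 2*I*√2)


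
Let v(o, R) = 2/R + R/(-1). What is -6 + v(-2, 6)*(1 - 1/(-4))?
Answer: -157/12 ≈ -13.083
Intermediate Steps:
v(o, R) = -R + 2/R (v(o, R) = 2/R + R*(-1) = 2/R - R = -R + 2/R)
-6 + v(-2, 6)*(1 - 1/(-4)) = -6 + (-1*6 + 2/6)*(1 - 1/(-4)) = -6 + (-6 + 2*(⅙))*(1 - 1*(-¼)) = -6 + (-6 + ⅓)*(1 + ¼) = -6 - 17/3*5/4 = -6 - 85/12 = -157/12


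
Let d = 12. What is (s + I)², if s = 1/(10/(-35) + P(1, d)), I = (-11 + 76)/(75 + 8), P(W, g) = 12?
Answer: 34939921/46321636 ≈ 0.75429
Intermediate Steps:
I = 65/83 ≈ 0.78313
s = 7/82 (s = 1/(10/(-35) + 12) = 1/(10*(-1/35) + 12) = 1/(-2/7 + 12) = 1/(82/7) = 7/82 ≈ 0.085366)
(s + I)² = (7/82 + 65/83)² = (5911/6806)² = 34939921/46321636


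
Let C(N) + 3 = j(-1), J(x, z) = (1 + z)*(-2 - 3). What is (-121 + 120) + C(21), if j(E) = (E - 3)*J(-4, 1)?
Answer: 36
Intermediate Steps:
J(x, z) = -5 - 5*z (J(x, z) = (1 + z)*(-5) = -5 - 5*z)
j(E) = 30 - 10*E (j(E) = (E - 3)*(-5 - 5*1) = (-3 + E)*(-5 - 5) = (-3 + E)*(-10) = 30 - 10*E)
C(N) = 37 (C(N) = -3 + (30 - 10*(-1)) = -3 + (30 + 10) = -3 + 40 = 37)
(-121 + 120) + C(21) = (-121 + 120) + 37 = -1 + 37 = 36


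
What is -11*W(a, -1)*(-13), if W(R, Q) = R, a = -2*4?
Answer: -1144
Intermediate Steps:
a = -8
-11*W(a, -1)*(-13) = -11*(-8)*(-13) = 88*(-13) = -1144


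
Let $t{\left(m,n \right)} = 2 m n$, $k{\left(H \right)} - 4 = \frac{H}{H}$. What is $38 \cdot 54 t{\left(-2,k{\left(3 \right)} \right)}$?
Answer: $-41040$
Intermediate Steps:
$k{\left(H \right)} = 5$ ($k{\left(H \right)} = 4 + \frac{H}{H} = 4 + 1 = 5$)
$t{\left(m,n \right)} = 2 m n$
$38 \cdot 54 t{\left(-2,k{\left(3 \right)} \right)} = 38 \cdot 54 \cdot 2 \left(-2\right) 5 = 2052 \left(-20\right) = -41040$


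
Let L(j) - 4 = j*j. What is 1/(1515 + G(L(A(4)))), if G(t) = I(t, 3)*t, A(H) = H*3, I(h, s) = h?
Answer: 1/23419 ≈ 4.2700e-5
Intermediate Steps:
A(H) = 3*H
L(j) = 4 + j² (L(j) = 4 + j*j = 4 + j²)
G(t) = t² (G(t) = t*t = t²)
1/(1515 + G(L(A(4)))) = 1/(1515 + (4 + (3*4)²)²) = 1/(1515 + (4 + 12²)²) = 1/(1515 + (4 + 144)²) = 1/(1515 + 148²) = 1/(1515 + 21904) = 1/23419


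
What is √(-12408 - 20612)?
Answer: 2*I*√8255 ≈ 181.71*I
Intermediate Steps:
√(-12408 - 20612) = √(-33020) = 2*I*√8255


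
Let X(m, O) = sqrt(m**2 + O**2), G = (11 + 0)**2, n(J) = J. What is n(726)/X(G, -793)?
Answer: 363*sqrt(643490)/321745 ≈ 0.90504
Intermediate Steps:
G = 121 (G = 11**2 = 121)
X(m, O) = sqrt(O**2 + m**2)
n(726)/X(G, -793) = 726/(sqrt((-793)**2 + 121**2)) = 726/(sqrt(628849 + 14641)) = 726/(sqrt(643490)) = 726*(sqrt(643490)/643490) = 363*sqrt(643490)/321745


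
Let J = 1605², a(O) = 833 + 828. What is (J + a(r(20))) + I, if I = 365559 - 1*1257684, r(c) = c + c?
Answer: 1685561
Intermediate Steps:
r(c) = 2*c
a(O) = 1661
J = 2576025
I = -892125 (I = 365559 - 1257684 = -892125)
(J + a(r(20))) + I = (2576025 + 1661) - 892125 = 2577686 - 892125 = 1685561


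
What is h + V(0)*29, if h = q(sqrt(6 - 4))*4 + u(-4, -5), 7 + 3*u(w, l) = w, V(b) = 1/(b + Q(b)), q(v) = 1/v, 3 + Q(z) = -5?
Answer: -175/24 + 2*sqrt(2) ≈ -4.4632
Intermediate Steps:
Q(z) = -8 (Q(z) = -3 - 5 = -8)
q(v) = 1/v
V(b) = 1/(-8 + b) (V(b) = 1/(b - 8) = 1/(-8 + b))
u(w, l) = -7/3 + w/3
h = -11/3 + 2*sqrt(2) (h = 4/sqrt(6 - 4) + (-7/3 + (1/3)*(-4)) = 4/sqrt(2) + (-7/3 - 4/3) = (sqrt(2)/2)*4 - 11/3 = 2*sqrt(2) - 11/3 = -11/3 + 2*sqrt(2) ≈ -0.83824)
h + V(0)*29 = (-11/3 + 2*sqrt(2)) + 29/(-8 + 0) = (-11/3 + 2*sqrt(2)) + 29/(-8) = (-11/3 + 2*sqrt(2)) - 1/8*29 = (-11/3 + 2*sqrt(2)) - 29/8 = -175/24 + 2*sqrt(2)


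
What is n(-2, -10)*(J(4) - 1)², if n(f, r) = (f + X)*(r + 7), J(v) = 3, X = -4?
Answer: 72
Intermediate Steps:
n(f, r) = (-4 + f)*(7 + r) (n(f, r) = (f - 4)*(r + 7) = (-4 + f)*(7 + r))
n(-2, -10)*(J(4) - 1)² = (-28 - 4*(-10) + 7*(-2) - 2*(-10))*(3 - 1)² = (-28 + 40 - 14 + 20)*2² = 18*4 = 72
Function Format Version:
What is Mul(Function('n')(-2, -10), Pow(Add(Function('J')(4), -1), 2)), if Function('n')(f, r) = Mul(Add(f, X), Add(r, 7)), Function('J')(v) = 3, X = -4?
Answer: 72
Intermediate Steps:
Function('n')(f, r) = Mul(Add(-4, f), Add(7, r)) (Function('n')(f, r) = Mul(Add(f, -4), Add(r, 7)) = Mul(Add(-4, f), Add(7, r)))
Mul(Function('n')(-2, -10), Pow(Add(Function('J')(4), -1), 2)) = Mul(Add(-28, Mul(-4, -10), Mul(7, -2), Mul(-2, -10)), Pow(Add(3, -1), 2)) = Mul(Add(-28, 40, -14, 20), Pow(2, 2)) = Mul(18, 4) = 72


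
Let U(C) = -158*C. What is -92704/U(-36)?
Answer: -11588/711 ≈ -16.298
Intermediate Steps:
-92704/U(-36) = -92704/((-158*(-36))) = -92704/5688 = -92704*1/5688 = -11588/711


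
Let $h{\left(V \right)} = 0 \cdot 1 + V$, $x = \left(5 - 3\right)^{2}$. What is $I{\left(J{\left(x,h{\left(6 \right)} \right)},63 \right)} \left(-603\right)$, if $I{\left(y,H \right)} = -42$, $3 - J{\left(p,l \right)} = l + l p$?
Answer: $25326$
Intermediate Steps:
$x = 4$ ($x = 2^{2} = 4$)
$h{\left(V \right)} = V$ ($h{\left(V \right)} = 0 + V = V$)
$J{\left(p,l \right)} = 3 - l - l p$ ($J{\left(p,l \right)} = 3 - \left(l + l p\right) = 3 - l - l p$)
$I{\left(J{\left(x,h{\left(6 \right)} \right)},63 \right)} \left(-603\right) = \left(-42\right) \left(-603\right) = 25326$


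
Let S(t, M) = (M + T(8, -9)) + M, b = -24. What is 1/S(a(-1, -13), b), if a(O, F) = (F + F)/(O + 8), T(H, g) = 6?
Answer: -1/42 ≈ -0.023810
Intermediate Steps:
a(O, F) = 2*F/(8 + O) (a(O, F) = (2*F)/(8 + O) = 2*F/(8 + O))
S(t, M) = 6 + 2*M (S(t, M) = (M + 6) + M = (6 + M) + M = 6 + 2*M)
1/S(a(-1, -13), b) = 1/(6 + 2*(-24)) = 1/(6 - 48) = 1/(-42) = -1/42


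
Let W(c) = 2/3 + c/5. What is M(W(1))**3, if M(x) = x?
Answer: 2197/3375 ≈ 0.65096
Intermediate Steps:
W(c) = 2/3 + c/5 (W(c) = 2*(1/3) + c*(1/5) = 2/3 + c/5)
M(W(1))**3 = (2/3 + (1/5)*1)**3 = (2/3 + 1/5)**3 = (13/15)**3 = 2197/3375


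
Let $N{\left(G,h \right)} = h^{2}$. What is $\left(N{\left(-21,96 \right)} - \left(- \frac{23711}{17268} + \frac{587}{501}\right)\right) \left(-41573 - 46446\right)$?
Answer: $- \frac{779768426405653}{961252} \approx -8.112 \cdot 10^{8}$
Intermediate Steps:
$\left(N{\left(-21,96 \right)} - \left(- \frac{23711}{17268} + \frac{587}{501}\right)\right) \left(-41573 - 46446\right) = \left(96^{2} - \left(- \frac{23711}{17268} + \frac{587}{501}\right)\right) \left(-41573 - 46446\right) = \left(9216 - - \frac{193655}{961252}\right) \left(-88019\right) = \left(9216 + \left(\frac{23711}{17268} - \frac{587}{501}\right)\right) \left(-88019\right) = \left(9216 + \frac{193655}{961252}\right) \left(-88019\right) = \frac{8859092087}{961252} \left(-88019\right) = - \frac{779768426405653}{961252}$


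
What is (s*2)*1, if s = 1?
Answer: 2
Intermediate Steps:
(s*2)*1 = (1*2)*1 = 2*1 = 2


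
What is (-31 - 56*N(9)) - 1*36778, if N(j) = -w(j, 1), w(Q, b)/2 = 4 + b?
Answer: -36249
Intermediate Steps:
w(Q, b) = 8 + 2*b (w(Q, b) = 2*(4 + b) = 8 + 2*b)
N(j) = -10 (N(j) = -(8 + 2*1) = -(8 + 2) = -1*10 = -10)
(-31 - 56*N(9)) - 1*36778 = (-31 - 56*(-10)) - 1*36778 = (-31 + 560) - 36778 = 529 - 36778 = -36249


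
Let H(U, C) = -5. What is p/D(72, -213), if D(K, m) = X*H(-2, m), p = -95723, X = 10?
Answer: 95723/50 ≈ 1914.5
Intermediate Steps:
D(K, m) = -50 (D(K, m) = 10*(-5) = -50)
p/D(72, -213) = -95723/(-50) = -95723*(-1/50) = 95723/50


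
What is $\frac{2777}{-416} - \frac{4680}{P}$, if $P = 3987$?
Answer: $- \frac{1446531}{184288} \approx -7.8493$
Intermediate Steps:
$\frac{2777}{-416} - \frac{4680}{P} = \frac{2777}{-416} - \frac{4680}{3987} = 2777 \left(- \frac{1}{416}\right) - \frac{520}{443} = - \frac{2777}{416} - \frac{520}{443} = - \frac{1446531}{184288}$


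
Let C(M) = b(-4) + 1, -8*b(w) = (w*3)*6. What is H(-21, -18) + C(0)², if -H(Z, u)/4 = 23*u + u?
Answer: 1828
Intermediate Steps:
b(w) = -9*w/4 (b(w) = -w*3*6/8 = -3*w*6/8 = -9*w/4)
H(Z, u) = -96*u (H(Z, u) = -4*(23*u + u) = -96*u)
C(M) = 10 (C(M) = -9/4*(-4) + 1 = 9 + 1 = 10)
H(-21, -18) + C(0)² = -96*(-18) + 10² = 1728 + 100 = 1828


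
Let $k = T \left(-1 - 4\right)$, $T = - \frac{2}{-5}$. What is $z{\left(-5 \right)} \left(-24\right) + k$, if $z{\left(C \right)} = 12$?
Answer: $-290$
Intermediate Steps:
$T = \frac{2}{5}$ ($T = \left(-2\right) \left(- \frac{1}{5}\right) = \frac{2}{5} \approx 0.4$)
$k = -2$ ($k = \frac{2 \left(-1 - 4\right)}{5} = \frac{2}{5} \left(-5\right) = -2$)
$z{\left(-5 \right)} \left(-24\right) + k = 12 \left(-24\right) - 2 = -288 - 2 = -290$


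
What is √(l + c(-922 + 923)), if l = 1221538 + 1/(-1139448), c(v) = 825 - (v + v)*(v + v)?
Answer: √396759929178374322/569724 ≈ 1105.6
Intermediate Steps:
c(v) = 825 - 4*v² (c(v) = 825 - 2*v*2*v = 825 - 4*v²)
l = 1391879031023/1139448 (l = 1221538 - 1/1139448 = 1391879031023/1139448 ≈ 1.2215e+6)
√(l + c(-922 + 923)) = √(1391879031023/1139448 + (825 - 4*(-922 + 923)²)) = √(1391879031023/1139448 + (825 - 4*1²)) = √(1391879031023/1139448 + (825 - 4*1)) = √(1391879031023/1139448 + (825 - 4)) = √(1391879031023/1139448 + 821) = √(1392814517831/1139448) = √396759929178374322/569724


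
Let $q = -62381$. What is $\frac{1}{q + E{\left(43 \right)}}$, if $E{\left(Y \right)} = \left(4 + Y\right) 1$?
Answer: $- \frac{1}{62334} \approx -1.6043 \cdot 10^{-5}$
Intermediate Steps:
$E{\left(Y \right)} = 4 + Y$
$\frac{1}{q + E{\left(43 \right)}} = \frac{1}{-62381 + \left(4 + 43\right)} = \frac{1}{-62381 + 47} = \frac{1}{-62334} = - \frac{1}{62334}$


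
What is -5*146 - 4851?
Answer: -5581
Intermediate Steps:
-5*146 - 4851 = -730 - 4851 = -5581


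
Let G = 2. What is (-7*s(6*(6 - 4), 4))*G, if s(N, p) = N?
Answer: -168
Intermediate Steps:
(-7*s(6*(6 - 4), 4))*G = -42*(6 - 4)*2 = -42*2*2 = -7*12*2 = -84*2 = -168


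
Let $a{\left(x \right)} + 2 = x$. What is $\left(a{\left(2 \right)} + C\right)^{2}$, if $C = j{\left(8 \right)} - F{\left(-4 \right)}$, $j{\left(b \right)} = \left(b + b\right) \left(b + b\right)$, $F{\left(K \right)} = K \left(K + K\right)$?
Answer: $50176$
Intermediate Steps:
$a{\left(x \right)} = -2 + x$
$F{\left(K \right)} = 2 K^{2}$ ($F{\left(K \right)} = K 2 K = 2 K^{2}$)
$j{\left(b \right)} = 4 b^{2}$ ($j{\left(b \right)} = 2 b 2 b = 4 b^{2}$)
$C = 224$ ($C = 4 \cdot 8^{2} - 2 \left(-4\right)^{2} = 4 \cdot 64 - 2 \cdot 16 = 256 - 32 = 224$)
$\left(a{\left(2 \right)} + C\right)^{2} = \left(\left(-2 + 2\right) + 224\right)^{2} = \left(0 + 224\right)^{2} = 224^{2} = 50176$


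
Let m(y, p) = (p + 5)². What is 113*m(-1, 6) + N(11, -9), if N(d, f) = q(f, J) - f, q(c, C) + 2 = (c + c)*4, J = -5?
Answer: 13608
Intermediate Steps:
m(y, p) = (5 + p)²
q(c, C) = -2 + 8*c (q(c, C) = -2 + (c + c)*4 = -2 + (2*c)*4 = -2 + 8*c)
N(d, f) = -2 + 7*f (N(d, f) = (-2 + 8*f) - f = -2 + 7*f)
113*m(-1, 6) + N(11, -9) = 113*(5 + 6)² + (-2 + 7*(-9)) = 113*11² + (-2 - 63) = 113*121 - 65 = 13673 - 65 = 13608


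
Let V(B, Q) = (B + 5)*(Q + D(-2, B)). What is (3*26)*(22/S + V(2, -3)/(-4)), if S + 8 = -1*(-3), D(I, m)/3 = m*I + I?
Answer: 25233/10 ≈ 2523.3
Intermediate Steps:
D(I, m) = 3*I + 3*I*m (D(I, m) = 3*(m*I + I) = 3*(I*m + I) = 3*(I + I*m) = 3*I + 3*I*m)
V(B, Q) = (5 + B)*(-6 + Q - 6*B) (V(B, Q) = (B + 5)*(Q + 3*(-2)*(1 + B)) = (5 + B)*(Q + (-6 - 6*B)) = (5 + B)*(-6 + Q - 6*B))
S = -5 (S = -8 - 1*(-3) = -8 + 3 = -5)
(3*26)*(22/S + V(2, -3)/(-4)) = (3*26)*(22/(-5) + (-30 - 36*2 - 6*2**2 + 5*(-3) + 2*(-3))/(-4)) = 78*(22*(-1/5) + (-30 - 72 - 6*4 - 15 - 6)*(-1/4)) = 78*(-22/5 + (-30 - 72 - 24 - 15 - 6)*(-1/4)) = 78*(-22/5 - 147*(-1/4)) = 78*(-22/5 + 147/4) = 78*(647/20) = 25233/10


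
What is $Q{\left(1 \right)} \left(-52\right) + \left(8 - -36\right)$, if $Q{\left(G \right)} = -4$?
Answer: $252$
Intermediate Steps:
$Q{\left(1 \right)} \left(-52\right) + \left(8 - -36\right) = \left(-4\right) \left(-52\right) + \left(8 - -36\right) = 208 + \left(8 + 36\right) = 208 + 44 = 252$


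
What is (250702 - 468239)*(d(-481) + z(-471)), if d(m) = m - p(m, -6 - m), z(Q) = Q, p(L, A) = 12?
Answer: 209705668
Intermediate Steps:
d(m) = -12 + m (d(m) = m - 1*12 = m - 12 = -12 + m)
(250702 - 468239)*(d(-481) + z(-471)) = (250702 - 468239)*((-12 - 481) - 471) = -217537*(-493 - 471) = -217537*(-964) = 209705668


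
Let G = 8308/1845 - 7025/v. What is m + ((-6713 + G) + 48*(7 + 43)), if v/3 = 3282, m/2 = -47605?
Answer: -66957520021/672810 ≈ -99519.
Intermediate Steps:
m = -95210 (m = 2*(-47605) = -95210)
v = 9846 (v = 3*3282 = 9846)
G = 2549609/672810 (G = 8308/1845 - 7025/9846 = 2549609/672810 ≈ 3.7895)
m + ((-6713 + G) + 48*(7 + 43)) = -95210 + ((-6713 + 2549609/672810) + 48*(7 + 43)) = -95210 + (-4514023921/672810 + 48*50) = -95210 + (-4514023921/672810 + 2400) = -95210 - 2899279921/672810 = -66957520021/672810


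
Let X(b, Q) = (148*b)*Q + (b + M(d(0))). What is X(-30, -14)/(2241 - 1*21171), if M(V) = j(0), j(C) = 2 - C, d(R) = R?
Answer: -31066/9465 ≈ -3.2822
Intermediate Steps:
M(V) = 2 (M(V) = 2 - 1*0 = 2 + 0 = 2)
X(b, Q) = 2 + b + 148*Q*b (X(b, Q) = (148*b)*Q + (b + 2) = 148*Q*b + (2 + b) = 2 + b + 148*Q*b)
X(-30, -14)/(2241 - 1*21171) = (2 - 30 + 148*(-14)*(-30))/(2241 - 1*21171) = (2 - 30 + 62160)/(2241 - 21171) = 62132/(-18930) = 62132*(-1/18930) = -31066/9465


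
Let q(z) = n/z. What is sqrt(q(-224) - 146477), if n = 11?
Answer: 3*I*sqrt(51039114)/56 ≈ 382.72*I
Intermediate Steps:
q(z) = 11/z
sqrt(q(-224) - 146477) = sqrt(11/(-224) - 146477) = sqrt(11*(-1/224) - 146477) = sqrt(-11/224 - 146477) = sqrt(-32810859/224) = 3*I*sqrt(51039114)/56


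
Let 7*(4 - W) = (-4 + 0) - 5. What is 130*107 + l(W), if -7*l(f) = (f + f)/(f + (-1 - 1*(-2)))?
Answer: 2142103/154 ≈ 13910.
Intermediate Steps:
W = 37/7 (W = 4 - ((-4 + 0) - 5)/7 = 4 - (-4 - 5)/7 = 4 - ⅐*(-9) = 4 + 9/7 = 37/7 ≈ 5.2857)
l(f) = -2*f/(7*(1 + f)) (l(f) = -(f + f)/(7*(f + (-1 - 1*(-2)))) = -2*f/(7*(f + (-1 + 2))) = -2*f/(7*(f + 1)) = -2*f/(7*(1 + f)))
130*107 + l(W) = 130*107 - 2*37/7/(7 + 7*(37/7)) = 13910 - 2*37/7/(7 + 37) = 13910 - 2*37/7/44 = 13910 - 2*37/7*1/44 = 13910 - 37/154 = 2142103/154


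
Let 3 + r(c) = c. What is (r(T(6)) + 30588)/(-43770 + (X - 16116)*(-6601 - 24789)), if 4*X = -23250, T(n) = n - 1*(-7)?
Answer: 30598/688291845 ≈ 4.4455e-5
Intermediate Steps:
T(n) = 7 + n (T(n) = n + 7 = 7 + n)
r(c) = -3 + c
X = -11625/2 (X = (¼)*(-23250) = -11625/2 ≈ -5812.5)
(r(T(6)) + 30588)/(-43770 + (X - 16116)*(-6601 - 24789)) = ((-3 + (7 + 6)) + 30588)/(-43770 + (-11625/2 - 16116)*(-6601 - 24789)) = ((-3 + 13) + 30588)/(-43770 - 43857/2*(-31390)) = (10 + 30588)/(-43770 + 688335615) = 30598/688291845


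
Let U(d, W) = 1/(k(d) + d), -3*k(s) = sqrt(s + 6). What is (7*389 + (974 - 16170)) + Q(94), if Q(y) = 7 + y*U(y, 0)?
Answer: -1695235/136 ≈ -12465.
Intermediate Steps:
k(s) = -sqrt(6 + s)/3 (k(s) = -sqrt(s + 6)/3 = -sqrt(6 + s)/3)
U(d, W) = 1/(d - sqrt(6 + d)/3) (U(d, W) = 1/(-sqrt(6 + d)/3 + d) = 1/(d - sqrt(6 + d)/3))
Q(y) = 7 + 3*y/(-sqrt(6 + y) + 3*y) (Q(y) = 7 + y*(3/(-sqrt(6 + y) + 3*y)) = 7 + 3*y/(-sqrt(6 + y) + 3*y))
(7*389 + (974 - 16170)) + Q(94) = (7*389 + (974 - 16170)) + (7 + 94/(94 - sqrt(6 + 94)/3)) = (2723 - 15196) + (7 + 94/(94 - sqrt(100)/3)) = -12473 + (7 + 94/(94 - 1/3*10)) = -12473 + (7 + 94/(94 - 10/3)) = -12473 + (7 + 94/(272/3)) = -12473 + (7 + 94*(3/272)) = -12473 + (7 + 141/136) = -12473 + 1093/136 = -1695235/136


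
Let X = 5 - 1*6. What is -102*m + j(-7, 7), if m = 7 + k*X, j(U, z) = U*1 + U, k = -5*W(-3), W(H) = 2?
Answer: -1748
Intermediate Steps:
k = -10 (k = -5*2 = -10)
j(U, z) = 2*U (j(U, z) = U + U = 2*U)
X = -1 (X = 5 - 6 = -1)
m = 17 (m = 7 - 10*(-1) = 7 + 10 = 17)
-102*m + j(-7, 7) = -102*17 + 2*(-7) = -1734 - 14 = -1748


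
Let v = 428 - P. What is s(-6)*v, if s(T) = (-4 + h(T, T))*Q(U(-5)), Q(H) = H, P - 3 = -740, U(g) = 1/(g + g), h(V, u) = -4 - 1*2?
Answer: 1165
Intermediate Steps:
h(V, u) = -6 (h(V, u) = -4 - 2 = -6)
U(g) = 1/(2*g)
P = -737 (P = 3 - 740 = -737)
s(T) = 1 (s(T) = (-4 - 6)*((½)/(-5)) = -5*(-1)/5 = -10*(-⅒) = 1)
v = 1165 (v = 428 - 1*(-737) = 428 + 737 = 1165)
s(-6)*v = 1*1165 = 1165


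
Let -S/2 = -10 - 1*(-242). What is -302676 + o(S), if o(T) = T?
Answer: -303140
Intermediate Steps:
S = -464 (S = -2*(-10 - 1*(-242)) = -2*(-10 + 242) = -2*232 = -464)
-302676 + o(S) = -302676 - 464 = -303140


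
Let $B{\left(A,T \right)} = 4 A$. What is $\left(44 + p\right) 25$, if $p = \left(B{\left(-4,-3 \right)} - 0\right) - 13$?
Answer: $375$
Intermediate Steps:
$p = -29$ ($p = \left(4 \left(-4\right) - 0\right) - 13 = \left(-16 + 0\right) - 13 = -16 - 13 = -29$)
$\left(44 + p\right) 25 = \left(44 - 29\right) 25 = 15 \cdot 25 = 375$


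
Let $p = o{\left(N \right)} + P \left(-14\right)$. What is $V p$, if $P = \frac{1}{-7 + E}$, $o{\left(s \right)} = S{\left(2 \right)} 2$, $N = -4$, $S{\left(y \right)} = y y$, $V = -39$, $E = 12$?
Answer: $- \frac{1014}{5} \approx -202.8$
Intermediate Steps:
$S{\left(y \right)} = y^{2}$
$o{\left(s \right)} = 8$ ($o{\left(s \right)} = 2^{2} \cdot 2 = 4 \cdot 2 = 8$)
$P = \frac{1}{5}$ ($P = \frac{1}{-7 + 12} = \frac{1}{5} \approx 0.2$)
$p = \frac{26}{5}$ ($p = 8 + \frac{1}{5} \left(-14\right) = 8 - \frac{14}{5} = \frac{26}{5} \approx 5.2$)
$V p = \left(-39\right) \frac{26}{5} = - \frac{1014}{5}$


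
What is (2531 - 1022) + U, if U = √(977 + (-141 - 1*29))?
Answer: 1509 + √807 ≈ 1537.4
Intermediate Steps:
U = √807 (U = √(977 + (-141 - 29)) = √(977 - 170) = √807 ≈ 28.408)
(2531 - 1022) + U = (2531 - 1022) + √807 = 1509 + √807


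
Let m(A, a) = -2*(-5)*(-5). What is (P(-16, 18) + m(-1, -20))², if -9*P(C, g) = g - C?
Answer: 234256/81 ≈ 2892.1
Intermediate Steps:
P(C, g) = -g/9 + C/9 (P(C, g) = -(g - C)/9 = -g/9 + C/9)
m(A, a) = -50 (m(A, a) = 10*(-5) = -50)
(P(-16, 18) + m(-1, -20))² = ((-⅑*18 + (⅑)*(-16)) - 50)² = ((-2 - 16/9) - 50)² = (-34/9 - 50)² = (-484/9)² = 234256/81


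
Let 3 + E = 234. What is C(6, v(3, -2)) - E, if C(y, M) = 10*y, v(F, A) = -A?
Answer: -171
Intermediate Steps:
E = 231 (E = -3 + 234 = 231)
C(6, v(3, -2)) - E = 10*6 - 1*231 = 60 - 231 = -171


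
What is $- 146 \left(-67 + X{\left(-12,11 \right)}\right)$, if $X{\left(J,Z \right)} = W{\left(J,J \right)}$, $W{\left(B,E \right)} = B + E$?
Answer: $13286$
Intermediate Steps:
$X{\left(J,Z \right)} = 2 J$ ($X{\left(J,Z \right)} = J + J = 2 J$)
$- 146 \left(-67 + X{\left(-12,11 \right)}\right) = - 146 \left(-67 + 2 \left(-12\right)\right) = - 146 \left(-67 - 24\right) = \left(-146\right) \left(-91\right) = 13286$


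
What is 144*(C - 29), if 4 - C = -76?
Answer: 7344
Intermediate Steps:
C = 80 (C = 4 - 1*(-76) = 4 + 76 = 80)
144*(C - 29) = 144*(80 - 29) = 144*51 = 7344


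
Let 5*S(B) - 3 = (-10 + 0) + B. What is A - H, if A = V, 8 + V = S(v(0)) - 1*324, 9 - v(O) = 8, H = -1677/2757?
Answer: -1528259/4595 ≈ -332.59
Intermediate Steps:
H = -559/919 (H = -1677*1/2757 = -559/919 ≈ -0.60827)
v(O) = 1 (v(O) = 9 - 1*8 = 9 - 8 = 1)
S(B) = -7/5 + B/5 (S(B) = ⅗ + ((-10 + 0) + B)/5 = ⅗ + (-10 + B)/5 = ⅗ + (-2 + B/5) = -7/5 + B/5)
V = -1666/5 (V = -8 + ((-7/5 + (⅕)*1) - 1*324) = -8 + ((-7/5 + ⅕) - 324) = -8 + (-6/5 - 324) = -8 - 1626/5 = -1666/5 ≈ -333.20)
A = -1666/5 ≈ -333.20
A - H = -1666/5 - 1*(-559/919) = -1666/5 + 559/919 = -1528259/4595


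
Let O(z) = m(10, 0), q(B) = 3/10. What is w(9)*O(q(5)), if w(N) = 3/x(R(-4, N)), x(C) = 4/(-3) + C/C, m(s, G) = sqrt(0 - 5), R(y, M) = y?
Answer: -9*I*sqrt(5) ≈ -20.125*I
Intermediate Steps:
q(B) = 3/10 (q(B) = 3*(1/10) = 3/10)
m(s, G) = I*sqrt(5) (m(s, G) = sqrt(-5) = I*sqrt(5))
x(C) = -1/3 (x(C) = 4*(-1/3) + 1 = -4/3 + 1 = -1/3)
O(z) = I*sqrt(5)
w(N) = -9 (w(N) = 3/(-1/3) = 3*(-3) = -9)
w(9)*O(q(5)) = -9*I*sqrt(5)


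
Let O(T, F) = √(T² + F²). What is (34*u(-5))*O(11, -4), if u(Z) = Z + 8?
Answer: 102*√137 ≈ 1193.9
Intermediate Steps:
O(T, F) = √(F² + T²)
u(Z) = 8 + Z
(34*u(-5))*O(11, -4) = (34*(8 - 5))*√((-4)² + 11²) = (34*3)*√(16 + 121) = 102*√137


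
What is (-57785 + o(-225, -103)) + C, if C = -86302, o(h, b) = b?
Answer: -144190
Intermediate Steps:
(-57785 + o(-225, -103)) + C = (-57785 - 103) - 86302 = -57888 - 86302 = -144190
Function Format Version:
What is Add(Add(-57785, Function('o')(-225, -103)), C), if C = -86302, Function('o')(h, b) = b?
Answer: -144190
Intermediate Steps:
Add(Add(-57785, Function('o')(-225, -103)), C) = Add(Add(-57785, -103), -86302) = Add(-57888, -86302) = -144190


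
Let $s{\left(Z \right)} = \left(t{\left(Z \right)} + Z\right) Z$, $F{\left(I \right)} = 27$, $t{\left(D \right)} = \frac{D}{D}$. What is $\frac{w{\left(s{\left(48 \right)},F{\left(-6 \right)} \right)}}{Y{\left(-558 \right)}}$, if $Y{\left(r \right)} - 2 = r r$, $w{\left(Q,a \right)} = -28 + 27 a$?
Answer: $\frac{701}{311366} \approx 0.0022514$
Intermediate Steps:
$t{\left(D \right)} = 1$
$s{\left(Z \right)} = Z \left(1 + Z\right)$ ($s{\left(Z \right)} = \left(1 + Z\right) Z = Z \left(1 + Z\right)$)
$Y{\left(r \right)} = 2 + r^{2}$ ($Y{\left(r \right)} = 2 + r r = 2 + r^{2}$)
$\frac{w{\left(s{\left(48 \right)},F{\left(-6 \right)} \right)}}{Y{\left(-558 \right)}} = \frac{-28 + 27 \cdot 27}{2 + \left(-558\right)^{2}} = \frac{-28 + 729}{2 + 311364} = \frac{701}{311366}$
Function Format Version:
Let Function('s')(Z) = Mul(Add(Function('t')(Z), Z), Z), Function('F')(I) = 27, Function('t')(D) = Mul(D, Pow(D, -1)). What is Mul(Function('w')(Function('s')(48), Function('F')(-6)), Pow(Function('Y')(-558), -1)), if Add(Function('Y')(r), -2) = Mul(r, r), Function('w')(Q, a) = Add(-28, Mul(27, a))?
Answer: Rational(701, 311366) ≈ 0.0022514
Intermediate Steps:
Function('t')(D) = 1
Function('s')(Z) = Mul(Z, Add(1, Z)) (Function('s')(Z) = Mul(Add(1, Z), Z) = Mul(Z, Add(1, Z)))
Function('Y')(r) = Add(2, Pow(r, 2)) (Function('Y')(r) = Add(2, Mul(r, r)) = Add(2, Pow(r, 2)))
Mul(Function('w')(Function('s')(48), Function('F')(-6)), Pow(Function('Y')(-558), -1)) = Mul(Add(-28, Mul(27, 27)), Pow(Add(2, Pow(-558, 2)), -1)) = Mul(Add(-28, 729), Pow(Add(2, 311364), -1)) = Mul(701, Pow(311366, -1)) = Mul(701, Rational(1, 311366)) = Rational(701, 311366)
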